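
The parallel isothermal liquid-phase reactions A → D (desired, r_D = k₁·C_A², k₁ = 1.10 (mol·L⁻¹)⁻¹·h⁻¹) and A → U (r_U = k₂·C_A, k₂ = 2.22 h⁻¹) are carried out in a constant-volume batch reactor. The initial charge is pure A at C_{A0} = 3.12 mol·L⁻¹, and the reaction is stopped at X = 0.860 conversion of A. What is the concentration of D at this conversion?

1.19 mol·L⁻¹

C_A = C_{A0}(1−X) = 0.4368 mol·L⁻¹.
Along a PFR/batch, dC_U/dC_A = −r_U/(r_D+r_U) = −k₂/(k₂+k₁·C_A).
Integrating from C_{A0} to C_A: C_U = (2.22/1.10)·ln[(2.22+1.10·3.12)/(2.22+1.10·0.437)] = 2.018·ln(5.652/2.700) = 1.491 mol·L⁻¹.
Then C_D = (C_{A0}−C_A) − C_U = 2.683 − 1.491 = 1.193 mol·L⁻¹.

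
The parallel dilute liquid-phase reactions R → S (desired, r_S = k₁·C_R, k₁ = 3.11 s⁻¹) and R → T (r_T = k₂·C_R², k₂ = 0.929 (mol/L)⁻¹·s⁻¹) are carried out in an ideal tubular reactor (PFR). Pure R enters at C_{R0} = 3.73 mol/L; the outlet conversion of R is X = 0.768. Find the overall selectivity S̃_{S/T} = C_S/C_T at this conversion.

1.54

C_R = C_{R0}(1−X) = 0.8654 mol/L.
Along a PFR/batch, dC_S/dC_R = −r_S/(r_S+r_T) = −k₁/(k₁+k₂·C_R).
Integrating from C_{R0} to C_R: C_S = (3.11/0.929)·ln[(3.11+0.929·3.73)/(3.11+0.929·0.865)] = 3.348·ln(6.575/3.914) = 1.737 mol/L.
C_T = (C_{R0}−C_R)−C_S = 1.128 mol/L; S̃_{S/T} = 1.737/1.128 = 1.54.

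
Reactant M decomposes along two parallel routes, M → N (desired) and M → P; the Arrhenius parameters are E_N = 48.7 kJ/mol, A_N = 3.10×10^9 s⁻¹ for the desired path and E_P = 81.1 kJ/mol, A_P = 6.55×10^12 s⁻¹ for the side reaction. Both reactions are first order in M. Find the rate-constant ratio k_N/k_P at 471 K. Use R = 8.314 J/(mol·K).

1.86

Since both paths have the same order in M, the concentration cancels and S_{N/P} = k_N/k_P = (A_N/A_P)·exp[(E_P−E_N)/(RT)].
(E_P−E_N)/(RT) = (81.1−48.7)×10³/(8.314×471) = 32400/3916 = 8.274.
k_N/k_P = (3.10×10^9/6.55×10^12)·exp(8.274) = 4.733×10^-4 × 3920 = 1.86.
Since E_N < E_P, lowering the temperature improves selectivity toward N.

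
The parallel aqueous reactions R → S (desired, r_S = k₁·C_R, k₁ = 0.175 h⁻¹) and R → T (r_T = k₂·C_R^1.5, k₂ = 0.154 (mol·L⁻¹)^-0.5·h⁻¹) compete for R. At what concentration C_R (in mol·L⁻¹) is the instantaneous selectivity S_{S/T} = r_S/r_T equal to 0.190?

S_{S/T} = (k₁/k₂)·C_R^-0.5 ⇒ C_R = (S·k₂/k₁)^(-2).
= (0.190×0.154/0.175)^(-2) = (0.1672)^(-2) = 35.8 mol·L⁻¹.

35.8 mol·L⁻¹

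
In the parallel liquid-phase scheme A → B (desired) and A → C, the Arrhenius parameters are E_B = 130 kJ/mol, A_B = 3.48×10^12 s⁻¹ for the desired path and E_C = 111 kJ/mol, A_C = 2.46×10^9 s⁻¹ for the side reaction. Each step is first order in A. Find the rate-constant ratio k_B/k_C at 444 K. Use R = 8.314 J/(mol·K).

8.23

Since both paths have the same order in A, the concentration cancels and S_{B/C} = k_B/k_C = (A_B/A_C)·exp[(E_C−E_B)/(RT)].
(E_C−E_B)/(RT) = (111−130)×10³/(8.314×444) = -19000/3691 = -5.147.
k_B/k_C = (3.48×10^12/2.46×10^9)·exp(-5.147) = 1415 × 0.005816 = 8.23.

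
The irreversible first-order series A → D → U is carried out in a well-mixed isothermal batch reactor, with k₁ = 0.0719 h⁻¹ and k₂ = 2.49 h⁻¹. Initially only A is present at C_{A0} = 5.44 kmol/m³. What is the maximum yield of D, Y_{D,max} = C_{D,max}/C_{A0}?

0.0260

At the optimum, C_{D,max}/C_{A0} = (k₁/k₂)^[k₂/(k₂−k₁)].
= (0.0719/2.49)^(2.49/(2.49−0.0719)) = (0.02888)^(1.030) = 0.02599.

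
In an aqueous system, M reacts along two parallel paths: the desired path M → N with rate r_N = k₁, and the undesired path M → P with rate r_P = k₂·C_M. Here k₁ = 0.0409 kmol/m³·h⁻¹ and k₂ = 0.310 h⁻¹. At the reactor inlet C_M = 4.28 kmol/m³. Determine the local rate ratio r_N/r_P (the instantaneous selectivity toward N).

0.0308

S_{N/P} = r_N/r_P = (k₁)/(k₂·C_M) = (k₁/k₂)·C_M⁻¹.
= (0.0409) / (0.310×4.280) = 0.04090/1.327 = 0.0308.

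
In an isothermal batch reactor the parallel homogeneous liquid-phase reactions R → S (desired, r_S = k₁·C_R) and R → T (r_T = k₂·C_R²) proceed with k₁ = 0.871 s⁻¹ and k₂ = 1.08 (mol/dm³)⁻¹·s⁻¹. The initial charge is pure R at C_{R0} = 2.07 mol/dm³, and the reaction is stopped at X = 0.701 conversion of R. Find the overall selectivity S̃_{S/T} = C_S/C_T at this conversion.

C_R = C_{R0}(1−X) = 0.6189 mol/dm³.
Along a PFR/batch, dC_S/dC_R = −r_S/(r_S+r_T) = −k₁/(k₁+k₂·C_R).
Integrating from C_{R0} to C_R: C_S = (0.871/1.08)·ln[(0.871+1.08·2.07)/(0.871+1.08·0.619)] = 0.8065·ln(3.107/1.539) = 0.5662 mol/dm³.
C_T = (C_{R0}−C_R)−C_S = 0.8848 mol/dm³; S̃_{S/T} = 0.5662/0.8848 = 0.640.

0.640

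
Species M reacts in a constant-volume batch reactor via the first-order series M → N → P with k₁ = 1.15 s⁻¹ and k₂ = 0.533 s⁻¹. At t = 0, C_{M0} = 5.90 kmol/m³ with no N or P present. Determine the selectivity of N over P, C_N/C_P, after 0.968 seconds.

The intermediate concentration in a first-order A→B→C sequence is C_N = k₁C_{M0}(e^(−k₁t) − e^(−k₂t))/(k₂−k₁).
e^(−k₁t) = e^(−1.15×0.968) = e^(−1.113) = 0.3285; e^(−k₂t) = e^(−0.5159) = 0.5969.
C_N = 1.15×5.90/(0.533−1.15) × (0.3285−0.5969) = (-11.00)×(-0.2684) = 2.952 kmol/m³.
C_M = C_{M0}e^(−k₁t) = 1.938 kmol/m³, so C_P = C_{M0}−C_M−C_N = 1.010 kmol/m³; C_N/C_P = 2.92.

2.92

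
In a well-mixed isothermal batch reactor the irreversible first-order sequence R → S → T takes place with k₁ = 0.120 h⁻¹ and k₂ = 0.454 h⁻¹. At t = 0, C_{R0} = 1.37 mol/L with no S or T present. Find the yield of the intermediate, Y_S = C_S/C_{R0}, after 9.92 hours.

The intermediate concentration in a first-order A→B→C sequence is C_S = k₁C_{R0}(e^(−k₁t) − e^(−k₂t))/(k₂−k₁).
e^(−k₁t) = e^(−0.120×9.92) = e^(−1.190) = 0.3041; e^(−k₂t) = e^(−4.504) = 0.01107.
C_S = 0.120×1.37/(0.454−0.120) × (0.3041−0.01107) = 0.4922×0.2930 = 0.1442 mol/L.
Y_S = C_S/C_{R0} = 0.1442/1.37 = 0.105.

0.105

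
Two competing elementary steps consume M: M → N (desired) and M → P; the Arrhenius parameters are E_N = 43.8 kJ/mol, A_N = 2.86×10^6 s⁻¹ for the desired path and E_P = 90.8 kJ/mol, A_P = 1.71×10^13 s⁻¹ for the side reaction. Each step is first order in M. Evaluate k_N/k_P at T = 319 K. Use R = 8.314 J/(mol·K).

Since both paths have the same order in M, the concentration cancels and S_{N/P} = k_N/k_P = (A_N/A_P)·exp[(E_P−E_N)/(RT)].
(E_P−E_N)/(RT) = (90.8−43.8)×10³/(8.314×319) = 47000/2652 = 17.72.
k_N/k_P = (2.86×10^6/1.71×10^13)·exp(17.72) = 1.673×10^-7 × 4.969×10^7 = 8.31.

8.31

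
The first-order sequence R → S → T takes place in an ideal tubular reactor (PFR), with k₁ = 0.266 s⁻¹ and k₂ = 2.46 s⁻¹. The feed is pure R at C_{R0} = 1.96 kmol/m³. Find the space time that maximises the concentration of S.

The intermediate peaks when r₁ = r₂, i.e. k₁e^(−k₁τ) = k₂e^(−k₂τ), giving τ_opt = ln(k₂/k₁)/(k₂−k₁).
= ln(2.46/0.266)/(2.46−0.266) = ln(9.248)/2.194 = 2.224/2.194 = 1.01 s.

1.01 s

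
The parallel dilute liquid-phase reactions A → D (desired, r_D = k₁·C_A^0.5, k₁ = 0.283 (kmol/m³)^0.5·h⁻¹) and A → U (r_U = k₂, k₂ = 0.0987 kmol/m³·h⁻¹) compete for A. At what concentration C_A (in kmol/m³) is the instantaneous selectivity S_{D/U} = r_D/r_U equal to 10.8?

14.2 kmol/m³

S_{D/U} = (k₁/k₂)·C_A^0.5 ⇒ C_A = (S·k₂/k₁)^(2).
= (10.8×0.0987/0.283)^(2) = (3.767)^(2) = 14.2 kmol/m³.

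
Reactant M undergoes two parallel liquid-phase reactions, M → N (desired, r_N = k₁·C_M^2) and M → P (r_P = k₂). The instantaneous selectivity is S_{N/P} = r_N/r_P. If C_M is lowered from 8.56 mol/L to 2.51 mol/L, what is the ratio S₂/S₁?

0.0860

S_{N/P} = (k₁/k₂)·C_M^2, so S₂/S₁ = (C_{M,2}/C_{M,1})^2.
= (2.51/8.56)^2 = (0.2932)^2 = 0.0860.
Selectivity toward N falls as C_M falls — high-concentration operation is favoured.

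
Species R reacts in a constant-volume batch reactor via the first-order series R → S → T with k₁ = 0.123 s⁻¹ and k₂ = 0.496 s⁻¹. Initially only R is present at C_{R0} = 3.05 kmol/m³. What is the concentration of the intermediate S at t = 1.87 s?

0.401 kmol/m³

The intermediate concentration in a first-order A→B→C sequence is C_S = k₁C_{R0}(e^(−k₁t) − e^(−k₂t))/(k₂−k₁).
e^(−k₁t) = e^(−0.123×1.87) = e^(−0.2300) = 0.7945; e^(−k₂t) = e^(−0.9275) = 0.3955.
C_S = 0.123×3.05/(0.496−0.123) × (0.7945−0.3955) = 1.006×0.3990 = 0.4013 kmol/m³.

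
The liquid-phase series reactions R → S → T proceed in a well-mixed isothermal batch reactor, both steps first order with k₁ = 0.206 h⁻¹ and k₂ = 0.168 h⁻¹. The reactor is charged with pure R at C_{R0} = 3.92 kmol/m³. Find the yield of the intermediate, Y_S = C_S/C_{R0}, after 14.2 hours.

0.208

The intermediate concentration in a first-order A→B→C sequence is C_S = k₁C_{R0}(e^(−k₁t) − e^(−k₂t))/(k₂−k₁).
e^(−k₁t) = e^(−0.206×14.2) = e^(−2.925) = 0.05365; e^(−k₂t) = e^(−2.386) = 0.09203.
C_S = 0.206×3.92/(0.168−0.206) × (0.05365−0.09203) = (-21.25)×(-0.03838) = 0.8156 kmol/m³.
Y_S = C_S/C_{R0} = 0.8156/3.92 = 0.208.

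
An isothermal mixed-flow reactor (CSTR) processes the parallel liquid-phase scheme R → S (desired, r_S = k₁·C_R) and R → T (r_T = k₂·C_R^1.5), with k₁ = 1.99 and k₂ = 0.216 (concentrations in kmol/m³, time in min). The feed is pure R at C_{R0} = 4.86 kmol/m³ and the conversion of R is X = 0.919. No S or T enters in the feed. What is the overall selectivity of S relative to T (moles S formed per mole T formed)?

Exit C_R = C_{R0}(1−X) = 4.86×0.0810 = 0.3937 kmol/m³.
A CSTR operates uniformly at the exit composition, giving r_S = 0.7834 and r_T = 0.05335 (each k·C_R^n at C_R = 0.3937).
Overall selectivity = C_S/C_T = r_Sτ/(r_Tτ) = r_S/r_T = 14.7.

14.7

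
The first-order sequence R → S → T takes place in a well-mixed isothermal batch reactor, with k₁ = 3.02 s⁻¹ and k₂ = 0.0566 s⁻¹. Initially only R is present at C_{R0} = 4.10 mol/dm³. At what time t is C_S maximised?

1.34 s

For first-order series the maximum of C_S occurs at t_opt = ln(k₂/k₁)/(k₂−k₁).
= ln(0.0566/3.02)/(0.0566−3.02) = ln(0.01874)/-2.963 = -3.977/-2.963 = 1.34 s.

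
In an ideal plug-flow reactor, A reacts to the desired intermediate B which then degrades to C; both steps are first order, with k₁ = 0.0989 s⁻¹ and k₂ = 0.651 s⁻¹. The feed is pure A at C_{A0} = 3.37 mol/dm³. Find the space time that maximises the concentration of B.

3.41 s

Setting dC_B/dτ = 0 gives τ_opt = ln(k₂/k₁)/(k₂−k₁).
= ln(0.651/0.0989)/(0.651−0.0989) = ln(6.582)/0.5521 = 1.884/0.5521 = 3.41 s.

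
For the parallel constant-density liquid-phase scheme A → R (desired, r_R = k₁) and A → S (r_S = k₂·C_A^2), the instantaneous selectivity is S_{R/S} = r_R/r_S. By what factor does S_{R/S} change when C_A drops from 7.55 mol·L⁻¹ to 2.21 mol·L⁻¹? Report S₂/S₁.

11.7

S_{R/S} = (k₁/k₂)·C_A^-2, so S₂/S₁ = (C_{A,2}/C_{A,1})^-2.
= (2.21/7.55)^(-2) = (0.2927)^(-2) = 11.7.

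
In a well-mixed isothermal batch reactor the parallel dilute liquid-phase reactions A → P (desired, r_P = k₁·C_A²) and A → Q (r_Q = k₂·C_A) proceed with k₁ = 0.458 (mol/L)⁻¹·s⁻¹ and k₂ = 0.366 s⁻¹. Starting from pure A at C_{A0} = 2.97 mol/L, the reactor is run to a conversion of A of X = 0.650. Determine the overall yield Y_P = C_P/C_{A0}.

0.457

C_A = C_{A0}(1−X) = 1.040 mol/L.
Along a PFR/batch, dC_Q/dC_A = −r_Q/(r_P+r_Q) = −k₂/(k₂+k₁·C_A).
Integrating from C_{A0} to C_A: C_Q = (0.366/0.458)·ln[(0.366+0.458·2.97)/(0.366+0.458·1.04)] = 0.7991·ln(1.726/0.8421) = 0.5736 mol/L.
Then C_P = (C_{A0}−C_A) − C_Q = 1.931 − 0.5736 = 1.357 mol/L.
Y_P = C_P/C_{A0} = 1.357/2.97 = 0.457.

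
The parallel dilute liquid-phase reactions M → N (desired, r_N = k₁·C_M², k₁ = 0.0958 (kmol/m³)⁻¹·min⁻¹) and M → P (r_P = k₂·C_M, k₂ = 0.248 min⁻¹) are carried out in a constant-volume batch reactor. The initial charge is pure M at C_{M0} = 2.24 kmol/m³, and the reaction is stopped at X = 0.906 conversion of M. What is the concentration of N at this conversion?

C_M = C_{M0}(1−X) = 0.2106 kmol/m³.
Along a PFR/batch, dC_P/dC_M = −r_P/(r_N+r_P) = −k₂/(k₂+k₁·C_M).
Integrating from C_{M0} to C_M: C_P = (0.248/0.0958)·ln[(0.248+0.0958·2.24)/(0.248+0.0958·0.211)] = 2.589·ln(0.4626/0.2682) = 1.411 kmol/m³.
Then C_N = (C_{M0}−C_M) − C_P = 2.029 − 1.411 = 0.6180 kmol/m³.

0.618 kmol/m³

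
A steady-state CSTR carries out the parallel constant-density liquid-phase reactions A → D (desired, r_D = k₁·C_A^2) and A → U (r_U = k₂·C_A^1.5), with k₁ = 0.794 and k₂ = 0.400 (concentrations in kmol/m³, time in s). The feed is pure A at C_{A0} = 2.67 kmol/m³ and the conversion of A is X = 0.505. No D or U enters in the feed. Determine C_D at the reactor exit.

Exit C_A = C_{A0}(1−X) = 2.67×0.495 = 1.322 kmol/m³.
A CSTR operates uniformly at the exit composition, giving r_D = 1.387 and r_U = 0.6078 (each k·C_A^n at C_A = 1.322).
Fraction of consumed A going to D: r_D/(r_D+r_U) = 0.6953.
C_D = 0.6953·C_{A0}·X = 0.6953×2.67×0.505 = 0.938 kmol/m³.

0.938 kmol/m³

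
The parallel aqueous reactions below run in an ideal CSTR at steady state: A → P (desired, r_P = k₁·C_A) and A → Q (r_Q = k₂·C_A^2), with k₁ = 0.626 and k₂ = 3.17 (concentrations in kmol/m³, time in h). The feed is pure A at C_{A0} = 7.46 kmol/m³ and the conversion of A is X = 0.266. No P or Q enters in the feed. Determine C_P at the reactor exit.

0.0691 kmol/m³

Exit C_A = C_{A0}(1−X) = 7.46×0.734 = 5.476 kmol/m³.
A CSTR operates uniformly at the exit composition, giving r_P = 3.428 and r_Q = 95.04 (each k·C_A^n at C_A = 5.476).
Fraction of consumed A going to P: r_P/(r_P+r_Q) = 0.03481.
C_P = 0.03481·C_{A0}·X = 0.03481×7.46×0.266 = 0.0691 kmol/m³.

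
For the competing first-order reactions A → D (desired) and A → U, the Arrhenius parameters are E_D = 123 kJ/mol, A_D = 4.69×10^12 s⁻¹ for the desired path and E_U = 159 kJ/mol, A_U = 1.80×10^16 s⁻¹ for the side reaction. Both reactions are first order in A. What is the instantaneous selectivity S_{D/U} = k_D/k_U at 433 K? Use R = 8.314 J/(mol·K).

With equal orders, S_{D/U} = k_D/k_U = (A_D/A_U)·exp[(E_U−E_D)/(RT)].
(E_U−E_D)/(RT) = (159−123)×10³/(8.314×433) = 36000/3600 = 10.00.
k_D/k_U = (4.69×10^12/1.80×10^16)·exp(10.00) = 2.606×10^-4 × 22029 = 5.74.
Since E_D < E_U, lowering the temperature improves selectivity toward D.

5.74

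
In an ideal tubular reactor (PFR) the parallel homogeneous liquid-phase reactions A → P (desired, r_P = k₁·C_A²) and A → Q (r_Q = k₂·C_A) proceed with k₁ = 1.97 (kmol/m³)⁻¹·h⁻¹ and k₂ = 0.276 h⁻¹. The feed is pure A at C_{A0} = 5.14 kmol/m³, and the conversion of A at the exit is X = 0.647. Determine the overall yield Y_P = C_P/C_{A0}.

0.620

C_A = C_{A0}(1−X) = 1.814 kmol/m³.
Along a PFR/batch, dC_Q/dC_A = −r_Q/(r_P+r_Q) = −k₂/(k₂+k₁·C_A).
Integrating from C_{A0} to C_A: C_Q = (0.276/1.97)·ln[(0.276+1.97·5.14)/(0.276+1.97·1.81)] = 0.1401·ln(10.40/3.850) = 0.1392 kmol/m³.
Then C_P = (C_{A0}−C_A) − C_Q = 3.326 − 0.1392 = 3.186 kmol/m³.
Y_P = C_P/C_{A0} = 3.186/5.14 = 0.620.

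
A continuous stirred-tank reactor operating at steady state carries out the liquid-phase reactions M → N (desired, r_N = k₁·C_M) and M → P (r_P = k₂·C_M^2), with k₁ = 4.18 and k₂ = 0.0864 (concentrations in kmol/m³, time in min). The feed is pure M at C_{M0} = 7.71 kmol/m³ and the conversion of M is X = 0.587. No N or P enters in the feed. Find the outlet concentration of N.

4.25 kmol/m³

Exit C_M = C_{M0}(1−X) = 7.71×0.413 = 3.184 kmol/m³.
A CSTR operates uniformly at the exit composition, giving r_N = 13.31 and r_P = 0.8760 (each k·C_M^n at C_M = 3.184).
Fraction of consumed M going to N: r_N/(r_N+r_P) = 0.9382.
C_N = 0.9382·C_{M0}·X = 0.9382×7.71×0.587 = 4.25 kmol/m³.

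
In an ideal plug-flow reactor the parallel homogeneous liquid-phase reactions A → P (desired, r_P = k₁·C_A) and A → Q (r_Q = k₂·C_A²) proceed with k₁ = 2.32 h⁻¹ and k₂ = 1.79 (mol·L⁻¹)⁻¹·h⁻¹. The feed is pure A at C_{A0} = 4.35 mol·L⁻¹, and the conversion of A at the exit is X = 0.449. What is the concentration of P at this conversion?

0.550 mol·L⁻¹

C_A = C_{A0}(1−X) = 2.397 mol·L⁻¹.
Along a PFR/batch, dC_P/dC_A = −r_P/(r_P+r_Q) = −k₁/(k₁+k₂·C_A).
Integrating from C_{A0} to C_A: C_P = (2.32/1.79)·ln[(2.32+1.79·4.35)/(2.32+1.79·2.40)] = 1.296·ln(10.11/6.610) = 0.5502 mol·L⁻¹.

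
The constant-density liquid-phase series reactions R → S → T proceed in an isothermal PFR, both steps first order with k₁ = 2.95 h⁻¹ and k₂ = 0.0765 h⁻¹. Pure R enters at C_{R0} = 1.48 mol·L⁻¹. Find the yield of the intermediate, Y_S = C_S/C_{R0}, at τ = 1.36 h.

0.907

For first-order series with pure R initially, C_S(τ) = k₁C_{R0}/(k₂−k₁)·(e^(−k₁τ) − e^(−k₂τ)).
e^(−k₁τ) = e^(−2.95×1.36) = e^(−4.012) = 0.01810; e^(−k₂τ) = e^(−0.1040) = 0.9012.
C_S = 2.95×1.48/(0.0765−2.95) × (0.01810−0.9012) = (-1.519)×(-0.8831) = 1.342 mol·L⁻¹.
Y_S = C_S/C_{R0} = 1.342/1.48 = 0.907.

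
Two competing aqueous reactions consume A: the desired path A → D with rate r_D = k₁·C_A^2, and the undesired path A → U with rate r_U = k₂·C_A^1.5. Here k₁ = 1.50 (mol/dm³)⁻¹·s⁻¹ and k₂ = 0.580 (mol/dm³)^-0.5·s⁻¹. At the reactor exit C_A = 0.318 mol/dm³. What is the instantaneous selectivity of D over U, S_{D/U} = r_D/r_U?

S_{D/U} = r_D/r_U = (k₁·C_A^2)/(k₂·C_A^1.5) = (k₁/k₂)·C_A^0.5.
= (1.50×0.3180^2) / (0.580×0.3180^1.5) = 0.1517/0.1040 = 1.46.
Since the desired path is higher order in A, keeping C_A high (PFR or concentrated feed) favours D.

1.46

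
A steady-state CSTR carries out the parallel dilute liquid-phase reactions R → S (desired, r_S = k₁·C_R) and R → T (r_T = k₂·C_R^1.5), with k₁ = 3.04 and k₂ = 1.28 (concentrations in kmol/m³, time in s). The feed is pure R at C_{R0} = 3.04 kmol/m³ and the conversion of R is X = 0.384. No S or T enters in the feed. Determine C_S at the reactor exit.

Exit C_R = C_{R0}(1−X) = 3.04×0.616 = 1.873 kmol/m³.
A CSTR operates uniformly at the exit composition, giving r_S = 5.693 and r_T = 3.280 (each k·C_R^n at C_R = 1.873).
Fraction of consumed R going to S: r_S/(r_S+r_T) = 0.6344.
C_S = 0.6344·C_{R0}·X = 0.6344×3.04×0.384 = 0.741 kmol/m³.

0.741 kmol/m³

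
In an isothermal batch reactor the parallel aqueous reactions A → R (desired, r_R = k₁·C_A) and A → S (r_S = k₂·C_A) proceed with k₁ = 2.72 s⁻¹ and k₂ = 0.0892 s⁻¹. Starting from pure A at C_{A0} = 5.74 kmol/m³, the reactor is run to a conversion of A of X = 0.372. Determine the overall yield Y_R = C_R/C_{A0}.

C_A = C_{A0}(1−X) = 3.605 kmol/m³.
Both paths are first order in A, so the instantaneous fraction to R is constant: dC_R/d(−C_A) = k₁/(k₁+k₂) = 0.9682.
C_R = 0.9682·(C_{A0}−C_A) = 0.9682×2.135 = 2.07 kmol/m³.
Y_R = C_R/C_{A0} = 2.067/5.74 = 0.360.

0.360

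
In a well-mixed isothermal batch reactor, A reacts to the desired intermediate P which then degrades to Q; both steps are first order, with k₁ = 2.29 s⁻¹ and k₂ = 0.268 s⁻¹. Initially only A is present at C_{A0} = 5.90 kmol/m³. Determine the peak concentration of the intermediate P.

At the optimum, C_{P,max}/C_{A0} = (k₁/k₂)^[k₂/(k₂−k₁)].
= (2.29/0.268)^(0.268/(0.268−2.29)) = (8.545)^(-0.1325) = 0.7525.
C_{P,max} = 0.7525×5.90 = 4.44 kmol/m³.

4.44 kmol/m³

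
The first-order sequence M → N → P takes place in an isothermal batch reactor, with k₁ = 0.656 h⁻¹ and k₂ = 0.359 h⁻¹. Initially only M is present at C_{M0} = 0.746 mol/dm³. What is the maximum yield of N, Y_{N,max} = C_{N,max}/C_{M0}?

0.483

For a first-order series the maximum intermediate yield is C_{N,max}/C_{M0} = (k₁/k₂)^[k₂/(k₂−k₁)].
= (0.656/0.359)^(0.359/(0.359−0.656)) = (1.827)^(-1.209) = 0.4825.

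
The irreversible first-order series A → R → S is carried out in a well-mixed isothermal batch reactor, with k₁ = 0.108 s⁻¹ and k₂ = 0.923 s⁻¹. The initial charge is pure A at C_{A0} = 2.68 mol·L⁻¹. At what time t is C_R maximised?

The intermediate peaks when r₁ = r₂, i.e. k₁e^(−k₁t) = k₂e^(−k₂t), giving t_opt = ln(k₂/k₁)/(k₂−k₁).
= ln(0.923/0.108)/(0.923−0.108) = ln(8.546)/0.8150 = 2.145/0.8150 = 2.63 s.

2.63 s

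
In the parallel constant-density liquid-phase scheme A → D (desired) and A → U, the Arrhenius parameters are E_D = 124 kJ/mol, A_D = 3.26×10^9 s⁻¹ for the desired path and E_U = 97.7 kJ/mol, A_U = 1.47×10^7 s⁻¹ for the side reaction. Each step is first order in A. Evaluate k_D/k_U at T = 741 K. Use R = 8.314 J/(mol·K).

3.10

Since both paths have the same order in A, the concentration cancels and S_{D/U} = k_D/k_U = (A_D/A_U)·exp[(E_U−E_D)/(RT)].
(E_U−E_D)/(RT) = (97.7−124)×10³/(8.314×741) = -26300/6161 = -4.269.
k_D/k_U = (3.26×10^9/1.47×10^7)·exp(-4.269) = 221.8 × 0.01400 = 3.10.
Since E_D > E_U, raising the temperature improves selectivity toward D.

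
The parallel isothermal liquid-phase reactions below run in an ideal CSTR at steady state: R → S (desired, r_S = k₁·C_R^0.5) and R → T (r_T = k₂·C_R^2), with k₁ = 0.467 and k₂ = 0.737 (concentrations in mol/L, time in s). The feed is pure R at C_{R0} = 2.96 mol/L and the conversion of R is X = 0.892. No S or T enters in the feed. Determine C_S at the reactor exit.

Exit C_R = C_{R0}(1−X) = 2.96×0.108 = 0.3197 mol/L.
Rates in a CSTR are evaluated at the outlet concentration: r_S = 0.467×0.3197^0.5 = 0.2640, r_T = 0.737×0.3197^2 = 0.07532.
Fraction of consumed R going to S: r_S/(r_S+r_T) = 0.7781.
C_S = 0.7781·C_{R0}·X = 0.7781×2.96×0.892 = 2.05 mol/L.

2.05 mol/L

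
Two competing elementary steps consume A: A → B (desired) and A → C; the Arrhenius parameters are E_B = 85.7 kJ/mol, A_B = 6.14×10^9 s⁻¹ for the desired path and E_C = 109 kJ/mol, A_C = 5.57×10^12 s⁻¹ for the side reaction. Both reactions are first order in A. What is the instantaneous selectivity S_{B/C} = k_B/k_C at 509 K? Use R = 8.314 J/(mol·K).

With equal orders, S_{B/C} = k_B/k_C = (A_B/A_C)·exp[(E_C−E_B)/(RT)].
(E_C−E_B)/(RT) = (109−85.7)×10³/(8.314×509) = 23300/4232 = 5.506.
k_B/k_C = (6.14×10^9/5.57×10^12)·exp(5.506) = 0.001102 × 246.1 = 0.271.

0.271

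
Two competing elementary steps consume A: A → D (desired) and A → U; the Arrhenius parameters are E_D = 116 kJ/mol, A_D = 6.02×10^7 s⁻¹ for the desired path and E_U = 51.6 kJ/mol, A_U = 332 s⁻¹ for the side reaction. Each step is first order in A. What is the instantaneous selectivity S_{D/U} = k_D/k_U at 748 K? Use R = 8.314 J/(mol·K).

Since both paths have the same order in A, the concentration cancels and S_{D/U} = k_D/k_U = (A_D/A_U)·exp[(E_U−E_D)/(RT)].
(E_U−E_D)/(RT) = (51.6−116)×10³/(8.314×748) = -64400/6219 = -10.36.
k_D/k_U = (6.02×10^7/332)·exp(-10.36) = 1.813×10^5 × 3.181×10^-5 = 5.77.

5.77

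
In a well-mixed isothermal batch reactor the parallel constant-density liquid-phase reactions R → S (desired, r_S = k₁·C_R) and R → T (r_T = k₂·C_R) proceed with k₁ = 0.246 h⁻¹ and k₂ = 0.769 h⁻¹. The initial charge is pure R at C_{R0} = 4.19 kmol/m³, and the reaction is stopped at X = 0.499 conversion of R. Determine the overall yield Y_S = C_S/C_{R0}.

C_R = C_{R0}(1−X) = 2.099 kmol/m³.
Both paths are first order in R, so the instantaneous fraction to S is constant: dC_S/d(−C_R) = k₁/(k₁+k₂) = 0.2424.
C_S = 0.2424·(C_{R0}−C_R) = 0.2424×2.091 = 0.507 kmol/m³.
Y_S = C_S/C_{R0} = 0.5067/4.19 = 0.121.

0.121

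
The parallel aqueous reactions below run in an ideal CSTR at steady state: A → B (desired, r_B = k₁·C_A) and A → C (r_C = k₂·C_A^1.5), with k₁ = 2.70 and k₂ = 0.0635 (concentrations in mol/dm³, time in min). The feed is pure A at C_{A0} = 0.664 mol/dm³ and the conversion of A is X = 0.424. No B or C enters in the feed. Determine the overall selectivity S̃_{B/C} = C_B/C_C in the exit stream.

68.8

Exit C_A = C_{A0}(1−X) = 0.664×0.576 = 0.3825 mol/dm³.
A CSTR operates uniformly at the exit composition, giving r_B = 1.033 and r_C = 0.01502 (each k·C_A^n at C_A = 0.3825).
Overall selectivity = C_B/C_C = r_Bτ/(r_Cτ) = r_B/r_C = 68.8.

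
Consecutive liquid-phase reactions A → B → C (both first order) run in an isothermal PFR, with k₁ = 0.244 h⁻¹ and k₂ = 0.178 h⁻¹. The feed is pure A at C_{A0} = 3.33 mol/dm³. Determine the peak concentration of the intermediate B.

1.42 mol/dm³

At the optimum, C_{B,max}/C_{A0} = (k₁/k₂)^[k₂/(k₂−k₁)].
= (0.244/0.178)^(0.178/(0.178−0.244)) = (1.371)^(-2.697) = 0.4272.
C_{B,max} = 0.4272×3.33 = 1.42 mol/dm³.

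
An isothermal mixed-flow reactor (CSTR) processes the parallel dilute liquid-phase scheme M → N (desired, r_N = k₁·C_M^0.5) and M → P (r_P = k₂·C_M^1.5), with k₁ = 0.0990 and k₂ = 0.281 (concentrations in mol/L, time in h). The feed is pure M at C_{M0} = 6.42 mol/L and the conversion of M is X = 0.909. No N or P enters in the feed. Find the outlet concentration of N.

Exit C_M = C_{M0}(1−X) = 6.42×0.0910 = 0.5842 mol/L.
A CSTR operates uniformly at the exit composition, giving r_N = 0.07567 and r_P = 0.1255 (each k·C_M^n at C_M = 0.5842).
Fraction of consumed M going to N: r_N/(r_N+r_P) = 0.3762.
C_N = 0.3762·C_{M0}·X = 0.3762×6.42×0.909 = 2.20 mol/L.

2.20 mol/L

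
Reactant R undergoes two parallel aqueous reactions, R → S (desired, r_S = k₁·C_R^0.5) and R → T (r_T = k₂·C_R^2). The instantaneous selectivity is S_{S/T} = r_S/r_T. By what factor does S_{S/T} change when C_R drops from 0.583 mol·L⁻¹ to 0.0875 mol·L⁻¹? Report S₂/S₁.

S_{S/T} = (k₁/k₂)·C_R^-1.5, so S₂/S₁ = (C_{R,2}/C_{R,1})^-1.5.
= (0.0875/0.583)^(-1.5) = (0.1501)^(-1.5) = 17.2.
Selectivity toward S rises as C_R falls — low-concentration operation is favoured.

17.2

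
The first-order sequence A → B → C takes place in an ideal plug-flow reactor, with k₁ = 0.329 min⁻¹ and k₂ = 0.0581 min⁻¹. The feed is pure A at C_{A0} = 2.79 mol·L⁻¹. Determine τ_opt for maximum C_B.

The intermediate peaks when r₁ = r₂, i.e. k₁e^(−k₁τ) = k₂e^(−k₂τ), giving τ_opt = ln(k₂/k₁)/(k₂−k₁).
= ln(0.0581/0.329)/(0.0581−0.329) = ln(0.1766)/-0.2709 = -1.734/-0.2709 = 6.40 min.

6.40 min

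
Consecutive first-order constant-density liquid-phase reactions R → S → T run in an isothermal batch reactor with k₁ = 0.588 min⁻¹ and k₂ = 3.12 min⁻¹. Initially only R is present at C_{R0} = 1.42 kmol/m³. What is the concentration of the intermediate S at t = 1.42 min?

For first-order series with pure R initially, C_S(t) = k₁C_{R0}/(k₂−k₁)·(e^(−k₁t) − e^(−k₂t)).
e^(−k₁t) = e^(−0.588×1.42) = e^(−0.8350) = 0.4339; e^(−k₂t) = e^(−4.430) = 0.01191.
C_S = 0.588×1.42/(3.12−0.588) × (0.4339−0.01191) = 0.3298×0.4220 = 0.1392 kmol/m³.

0.139 kmol/m³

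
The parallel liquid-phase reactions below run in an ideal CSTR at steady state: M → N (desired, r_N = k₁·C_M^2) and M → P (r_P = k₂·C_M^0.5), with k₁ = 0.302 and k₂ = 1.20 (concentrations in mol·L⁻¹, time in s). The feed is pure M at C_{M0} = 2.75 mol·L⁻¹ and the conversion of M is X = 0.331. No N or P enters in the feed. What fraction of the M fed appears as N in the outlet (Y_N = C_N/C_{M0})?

0.128

Exit C_M = C_{M0}(1−X) = 2.75×0.669 = 1.840 mol·L⁻¹.
In a CSTR the entire volume is at exit conditions, so r_N = 0.302×1.840^2 = 1.022 and r_P = 1.20×1.840^0.5 = 1.628.
Fraction of consumed M going to N: r_N/(r_N+r_P) = 0.3858.
C_N = 0.3858·C_{M0}·X = 0.3858×2.75×0.331 = 0.351 mol·L⁻¹; Y_N = C_N/C_{M0} = 0.128.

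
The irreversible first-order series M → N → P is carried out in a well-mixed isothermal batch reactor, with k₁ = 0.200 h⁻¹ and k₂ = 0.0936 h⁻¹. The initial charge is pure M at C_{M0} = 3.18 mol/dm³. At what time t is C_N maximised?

Setting dC_N/dt = 0 gives t_opt = ln(k₂/k₁)/(k₂−k₁).
= ln(0.0936/0.200)/(0.0936−0.200) = ln(0.4680)/-0.1064 = -0.7593/-0.1064 = 7.14 h.

7.14 h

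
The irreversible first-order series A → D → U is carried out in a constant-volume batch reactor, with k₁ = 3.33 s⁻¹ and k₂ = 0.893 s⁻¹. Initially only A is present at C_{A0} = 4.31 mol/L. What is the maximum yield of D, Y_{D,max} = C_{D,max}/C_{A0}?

For a first-order series the maximum intermediate yield is C_{D,max}/C_{A0} = (k₁/k₂)^[k₂/(k₂−k₁)].
= (3.33/0.893)^(0.893/(0.893−3.33)) = (3.729)^(-0.3664) = 0.6174.

0.617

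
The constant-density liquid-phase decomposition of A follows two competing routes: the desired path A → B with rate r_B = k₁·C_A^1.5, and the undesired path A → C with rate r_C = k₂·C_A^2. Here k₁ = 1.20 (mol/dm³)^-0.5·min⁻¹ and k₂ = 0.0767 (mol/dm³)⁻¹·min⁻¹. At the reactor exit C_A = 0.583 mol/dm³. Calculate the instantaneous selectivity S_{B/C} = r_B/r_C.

S_{B/C} = r_B/r_C = (k₁·C_A^1.5)/(k₂·C_A^2) = (k₁/k₂)·C_A^-0.5.
= (1.20×0.5830^1.5) / (0.0767×0.5830^2) = 0.5342/0.02607 = 20.5.
The undesired path is higher order in A, so low C_A (CSTR or dilute feed) favours B.

20.5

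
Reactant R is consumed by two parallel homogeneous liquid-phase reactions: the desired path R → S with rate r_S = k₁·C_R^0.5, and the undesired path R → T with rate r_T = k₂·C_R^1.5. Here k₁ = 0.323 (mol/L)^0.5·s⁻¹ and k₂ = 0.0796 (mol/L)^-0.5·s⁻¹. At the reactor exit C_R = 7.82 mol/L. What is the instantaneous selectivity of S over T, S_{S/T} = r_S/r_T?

0.519

S_{S/T} = r_S/r_T = (k₁·C_R^0.5)/(k₂·C_R^1.5) = (k₁/k₂)·C_R⁻¹.
= (0.323×7.820^0.5) / (0.0796×7.820^1.5) = 0.9032/1.741 = 0.519.
The undesired path is higher order in R, so low C_R (CSTR or dilute feed) favours S.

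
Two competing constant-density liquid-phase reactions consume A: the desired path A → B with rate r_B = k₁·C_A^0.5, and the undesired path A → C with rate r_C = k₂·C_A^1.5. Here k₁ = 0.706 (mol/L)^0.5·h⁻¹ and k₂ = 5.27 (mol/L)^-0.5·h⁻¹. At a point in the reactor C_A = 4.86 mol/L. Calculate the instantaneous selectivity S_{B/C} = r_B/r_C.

0.0276

S_{B/C} = r_B/r_C = (k₁·C_A^0.5)/(k₂·C_A^1.5) = (k₁/k₂)·C_A⁻¹.
= (0.706×4.860^0.5) / (5.27×4.860^1.5) = 1.556/56.46 = 0.0276.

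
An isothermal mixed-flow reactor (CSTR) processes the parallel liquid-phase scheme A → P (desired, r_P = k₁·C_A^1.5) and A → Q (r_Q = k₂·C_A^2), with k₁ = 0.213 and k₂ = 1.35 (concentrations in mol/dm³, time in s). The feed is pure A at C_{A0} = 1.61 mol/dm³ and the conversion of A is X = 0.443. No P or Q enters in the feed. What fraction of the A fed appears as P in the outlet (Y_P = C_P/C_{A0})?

Exit C_A = C_{A0}(1−X) = 1.61×0.557 = 0.8968 mol/dm³.
A CSTR operates uniformly at the exit composition, giving r_P = 0.1809 and r_Q = 1.086 (each k·C_A^n at C_A = 0.8968).
Fraction of consumed A going to P: r_P/(r_P+r_Q) = 0.1428.
C_P = 0.1428·C_{A0}·X = 0.1428×1.61×0.443 = 0.102 mol/dm³; Y_P = C_P/C_{A0} = 0.0633.

0.0633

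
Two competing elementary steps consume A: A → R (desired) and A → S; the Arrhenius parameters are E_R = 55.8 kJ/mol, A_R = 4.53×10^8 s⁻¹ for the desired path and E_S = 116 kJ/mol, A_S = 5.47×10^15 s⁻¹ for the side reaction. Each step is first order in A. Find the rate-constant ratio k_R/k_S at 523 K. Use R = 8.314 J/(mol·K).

0.0853

Since both paths have the same order in A, the concentration cancels and S_{R/S} = k_R/k_S = (A_R/A_S)·exp[(E_S−E_R)/(RT)].
(E_S−E_R)/(RT) = (116−55.8)×10³/(8.314×523) = 60200/4348 = 13.84.
k_R/k_S = (4.53×10^8/5.47×10^15)·exp(13.84) = 8.282×10^-8 × 1.030×10^6 = 0.0853.
Since E_R < E_S, lowering the temperature improves selectivity toward R.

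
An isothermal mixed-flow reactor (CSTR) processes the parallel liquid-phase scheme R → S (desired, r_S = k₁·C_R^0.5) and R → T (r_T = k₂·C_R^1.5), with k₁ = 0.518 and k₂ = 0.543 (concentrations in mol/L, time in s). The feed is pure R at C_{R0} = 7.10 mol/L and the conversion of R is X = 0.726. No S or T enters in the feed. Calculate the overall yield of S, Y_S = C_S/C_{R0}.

0.239

Exit C_R = C_{R0}(1−X) = 7.10×0.274 = 1.945 mol/L.
Rates in a CSTR are evaluated at the outlet concentration: r_S = 0.518×1.945^0.5 = 0.7225, r_T = 0.543×1.945^1.5 = 1.473.
Fraction of consumed R going to S: r_S/(r_S+r_T) = 0.3290.
C_S = 0.3290·C_{R0}·X = 0.3290×7.10×0.726 = 1.70 mol/L; Y_S = C_S/C_{R0} = 0.239.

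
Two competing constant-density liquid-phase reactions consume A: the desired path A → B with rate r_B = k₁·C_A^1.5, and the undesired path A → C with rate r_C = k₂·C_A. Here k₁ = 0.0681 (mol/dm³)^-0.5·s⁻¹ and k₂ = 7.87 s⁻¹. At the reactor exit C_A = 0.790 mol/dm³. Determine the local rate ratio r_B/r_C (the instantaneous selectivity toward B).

S_{B/C} = r_B/r_C = (k₁·C_A^1.5)/(k₂·C_A) = (k₁/k₂)·C_A^0.5.
= (0.0681×0.7900^1.5) / (7.87×0.7900) = 0.04782/6.217 = 0.00769.

0.00769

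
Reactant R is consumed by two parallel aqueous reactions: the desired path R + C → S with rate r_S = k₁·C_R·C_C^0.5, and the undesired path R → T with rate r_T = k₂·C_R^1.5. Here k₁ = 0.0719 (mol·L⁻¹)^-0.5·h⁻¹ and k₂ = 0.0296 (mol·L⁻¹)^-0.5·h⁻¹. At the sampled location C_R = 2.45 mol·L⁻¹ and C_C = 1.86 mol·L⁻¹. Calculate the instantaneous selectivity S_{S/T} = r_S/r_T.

S_{S/T} = r_S/r_T = (k₁·C_R·C_C^0.5)/(k₂·C_R^1.5) = (k₁/k₂)·C_R^-0.5·C_C^0.5.
= (0.0719×2.450×1.860^0.5) / (0.0296×2.450^1.5) = 0.2402/0.1135 = 2.12.
The undesired path is higher order in R, so low C_R (CSTR or dilute feed) favours S.

2.12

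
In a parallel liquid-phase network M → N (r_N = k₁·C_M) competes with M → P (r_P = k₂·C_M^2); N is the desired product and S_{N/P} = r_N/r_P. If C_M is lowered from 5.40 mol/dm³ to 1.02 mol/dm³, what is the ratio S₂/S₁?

S_{N/P} = (k₁/k₂)·C_M⁻¹, so S₂/S₁ = (C_{M,2}/C_{M,1})⁻¹.
= 5.40/1.02 = 5.29.

5.29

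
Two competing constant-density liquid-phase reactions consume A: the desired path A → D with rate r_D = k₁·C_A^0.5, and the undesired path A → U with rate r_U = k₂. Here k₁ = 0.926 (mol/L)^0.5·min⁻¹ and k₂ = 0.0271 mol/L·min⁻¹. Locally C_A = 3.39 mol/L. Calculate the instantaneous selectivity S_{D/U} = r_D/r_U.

62.9

S_{D/U} = r_D/r_U = (k₁·C_A^0.5)/(k₂) = (k₁/k₂)·C_A^0.5.
= (0.926×3.390^0.5) / (0.0271) = 1.705/0.02710 = 62.9.
Since the desired path is higher order in A, keeping C_A high (PFR or concentrated feed) favours D.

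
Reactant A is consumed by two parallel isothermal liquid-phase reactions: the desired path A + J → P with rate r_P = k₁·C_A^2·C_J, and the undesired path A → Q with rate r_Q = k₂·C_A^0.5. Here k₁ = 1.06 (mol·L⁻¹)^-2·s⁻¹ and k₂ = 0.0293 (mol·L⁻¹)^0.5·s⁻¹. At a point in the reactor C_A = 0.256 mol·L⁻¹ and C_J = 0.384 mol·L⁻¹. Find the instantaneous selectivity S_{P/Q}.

S_{P/Q} = r_P/r_Q = (k₁·C_A^2·C_J)/(k₂·C_A^0.5) = (k₁/k₂)·C_A^1.5·C_J.
= (1.06×0.2560^2×0.3840) / (0.0293×0.2560^0.5) = 0.02668/0.01482 = 1.80.
Since the desired path is higher order in A, keeping C_A high (PFR or concentrated feed) favours P.

1.80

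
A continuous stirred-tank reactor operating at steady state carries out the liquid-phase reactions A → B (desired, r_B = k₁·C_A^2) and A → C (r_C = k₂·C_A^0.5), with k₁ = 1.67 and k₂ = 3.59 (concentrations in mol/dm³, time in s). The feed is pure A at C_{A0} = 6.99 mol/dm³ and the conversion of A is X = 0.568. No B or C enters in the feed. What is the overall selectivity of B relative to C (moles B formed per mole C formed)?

Exit C_A = C_{A0}(1−X) = 6.99×0.432 = 3.020 mol/dm³.
Rates in a CSTR are evaluated at the outlet concentration: r_B = 1.67×3.020^2 = 15.23, r_C = 3.59×3.020^0.5 = 6.238.
Overall selectivity = C_B/C_C = r_Bτ/(r_Cτ) = r_B/r_C = 2.44.

2.44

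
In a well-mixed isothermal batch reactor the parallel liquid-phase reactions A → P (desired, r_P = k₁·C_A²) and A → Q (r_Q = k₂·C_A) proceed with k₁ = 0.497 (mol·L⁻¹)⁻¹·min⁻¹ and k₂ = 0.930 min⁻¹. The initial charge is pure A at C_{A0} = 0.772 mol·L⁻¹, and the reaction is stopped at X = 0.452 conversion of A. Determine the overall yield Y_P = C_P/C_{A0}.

C_A = C_{A0}(1−X) = 0.4231 mol·L⁻¹.
Along a PFR/batch, dC_Q/dC_A = −r_Q/(r_P+r_Q) = −k₂/(k₂+k₁·C_A).
Integrating from C_{A0} to C_A: C_Q = (0.930/0.497)·ln[(0.930+0.497·0.772)/(0.930+0.497·0.423)] = 1.871·ln(1.314/1.140) = 0.2649 mol·L⁻¹.
Then C_P = (C_{A0}−C_A) − C_Q = 0.3489 − 0.2649 = 0.08402 mol·L⁻¹.
Y_P = C_P/C_{A0} = 0.08402/0.772 = 0.109.

0.109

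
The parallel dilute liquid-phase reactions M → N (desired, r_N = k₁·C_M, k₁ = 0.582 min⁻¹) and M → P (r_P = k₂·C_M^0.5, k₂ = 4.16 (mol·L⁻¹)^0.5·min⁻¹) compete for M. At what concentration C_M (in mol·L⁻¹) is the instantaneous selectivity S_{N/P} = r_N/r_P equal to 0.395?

S_{N/P} = (k₁/k₂)·C_M^0.5 ⇒ C_M = (S·k₂/k₁)^(2).
= (0.395×4.16/0.582)^(2) = (2.823)^(2) = 7.97 mol·L⁻¹.

7.97 mol·L⁻¹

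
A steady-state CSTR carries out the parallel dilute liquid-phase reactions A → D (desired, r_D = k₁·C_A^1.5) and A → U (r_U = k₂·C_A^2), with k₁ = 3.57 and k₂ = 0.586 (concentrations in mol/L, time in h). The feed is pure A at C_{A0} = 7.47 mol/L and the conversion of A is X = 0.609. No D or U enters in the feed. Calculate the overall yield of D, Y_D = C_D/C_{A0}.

0.476

Exit C_A = C_{A0}(1−X) = 7.47×0.391 = 2.921 mol/L.
Rates in a CSTR are evaluated at the outlet concentration: r_D = 3.57×2.921^1.5 = 17.82, r_U = 0.586×2.921^2 = 4.999.
Fraction of consumed A going to D: r_D/(r_D+r_U) = 0.7809.
C_D = 0.7809·C_{A0}·X = 0.7809×7.47×0.609 = 3.55 mol/L; Y_D = C_D/C_{A0} = 0.476.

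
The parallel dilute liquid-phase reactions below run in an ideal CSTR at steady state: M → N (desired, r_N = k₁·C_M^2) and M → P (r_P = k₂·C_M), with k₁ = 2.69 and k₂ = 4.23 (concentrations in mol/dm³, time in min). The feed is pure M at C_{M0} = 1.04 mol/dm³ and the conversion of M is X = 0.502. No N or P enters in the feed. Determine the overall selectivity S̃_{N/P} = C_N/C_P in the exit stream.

Exit C_M = C_{M0}(1−X) = 1.04×0.498 = 0.5179 mol/dm³.
Rates in a CSTR are evaluated at the outlet concentration: r_N = 2.69×0.5179^2 = 0.7216, r_P = 4.23×0.5179 = 2.191.
Overall selectivity = C_N/C_P = r_Nτ/(r_Pτ) = r_N/r_P = 0.329.

0.329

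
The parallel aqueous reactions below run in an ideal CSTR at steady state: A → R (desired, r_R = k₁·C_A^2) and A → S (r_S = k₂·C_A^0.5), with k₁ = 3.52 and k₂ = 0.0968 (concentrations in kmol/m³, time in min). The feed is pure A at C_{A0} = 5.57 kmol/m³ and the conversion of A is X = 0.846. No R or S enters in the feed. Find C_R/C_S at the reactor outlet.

28.9

Exit C_A = C_{A0}(1−X) = 5.57×0.154 = 0.8578 kmol/m³.
Rates in a CSTR are evaluated at the outlet concentration: r_R = 3.52×0.8578^2 = 2.590, r_S = 0.0968×0.8578^0.5 = 0.08965.
Overall selectivity = C_R/C_S = r_Rτ/(r_Sτ) = r_R/r_S = 28.9.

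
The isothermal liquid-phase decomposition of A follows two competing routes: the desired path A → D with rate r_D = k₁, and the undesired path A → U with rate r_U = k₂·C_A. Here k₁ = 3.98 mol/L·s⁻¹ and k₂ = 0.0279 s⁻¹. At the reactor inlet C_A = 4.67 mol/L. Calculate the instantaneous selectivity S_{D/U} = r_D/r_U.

S_{D/U} = r_D/r_U = (k₁)/(k₂·C_A) = (k₁/k₂)·C_A⁻¹.
= (3.98) / (0.0279×4.670) = 3.980/0.1303 = 30.5.

30.5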